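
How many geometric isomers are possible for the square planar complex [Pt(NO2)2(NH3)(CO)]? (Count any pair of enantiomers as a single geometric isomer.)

2

There are 2 geometric isomers: NO2 cis; NO2 trans.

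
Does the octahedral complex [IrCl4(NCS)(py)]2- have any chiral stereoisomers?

Working through the distinct placements yields 2 geometric isomers: NCS and py mutually trans; NCS and py mutually cis.
Each arrangement has an internal mirror plane or centre of symmetry, so none is chiral.

no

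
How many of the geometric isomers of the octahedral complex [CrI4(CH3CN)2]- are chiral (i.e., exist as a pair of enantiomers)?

The six octahedral sites form three mutually perpendicular trans pairs.
There are 2 geometric isomers: CH3CN trans; CH3CN cis.
Each arrangement has an internal mirror plane or centre of symmetry, so none is chiral.

0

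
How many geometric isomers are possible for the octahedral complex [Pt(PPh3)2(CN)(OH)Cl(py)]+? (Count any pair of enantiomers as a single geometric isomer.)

An octahedron has six vertices in three trans pairs; every non-trans pair is cis.
Exhaustive case analysis gives 9 geometric isomers.

9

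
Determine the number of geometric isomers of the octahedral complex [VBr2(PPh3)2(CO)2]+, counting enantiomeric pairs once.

Working through the distinct placements yields 5 geometric isomers: Br trans, PPh3 trans, CO trans; Br trans, PPh3 cis, CO cis; Br cis, PPh3 trans, CO cis; Br cis, PPh3 cis, CO cis (chiral); Br cis, PPh3 cis, CO trans.

5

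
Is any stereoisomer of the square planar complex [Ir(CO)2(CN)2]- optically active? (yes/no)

In a square planar complex each vertex has one trans partner and two cis neighbours.
Systematic placement gives 2 geometric isomers: CO cis; CO trans.
Each arrangement has an internal mirror plane or centre of symmetry, so none is chiral.

no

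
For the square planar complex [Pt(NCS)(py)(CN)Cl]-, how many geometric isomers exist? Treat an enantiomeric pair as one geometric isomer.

In a square planar complex each vertex has one trans partner and two cis neighbours.
There are 3 geometric isomers: (CN/NCS trans, Cl/py trans); (CN/py trans, Cl/NCS trans); (CN/Cl trans, NCS/py trans).

3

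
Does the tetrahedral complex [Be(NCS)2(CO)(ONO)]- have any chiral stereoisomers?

All four vertices of a tetrahedron are equivalent and mutually adjacent, so cis/trans isomerism cannot arise.
Only one geometric arrangement is possible.

no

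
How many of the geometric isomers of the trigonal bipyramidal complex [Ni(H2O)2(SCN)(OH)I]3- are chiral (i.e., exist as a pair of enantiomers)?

3

In a trigonal bipyramid the two axial positions differ from the three equatorial ones.
Systematic enumeration (placing each ligand type in turn and discarding arrangements equivalent by rotation or reflection) gives 7 geometric isomers.
Of these, 3 lack any improper symmetry element and so occur as enantiomeric pairs, giving 7 + 3 = 10 stereoisomers in total.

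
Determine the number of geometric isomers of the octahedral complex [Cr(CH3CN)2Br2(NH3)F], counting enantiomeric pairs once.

6

An octahedron has six vertices in three trans pairs; every non-trans pair is cis.
Working through the distinct placements yields 6 geometric isomers: CH3CN trans, Br trans; CH3CN cis, Br trans; CH3CN cis, Br cis (3 arrangements, 2 chiral); CH3CN trans, Br cis.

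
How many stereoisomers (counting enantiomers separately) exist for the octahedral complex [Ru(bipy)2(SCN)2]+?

Each bipy is bidentate and must span two cis positions.
There are 2 geometric isomers: SCN trans; SCN cis (chiral).
One of these lacks any improper symmetry element and so occurs as an enantiomeric pair, giving 2 + 1 = 3 stereoisomers in total.

3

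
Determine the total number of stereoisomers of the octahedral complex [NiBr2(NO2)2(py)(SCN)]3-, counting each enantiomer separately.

Working through the distinct placements yields 6 geometric isomers: Br trans, NO2 trans; Br trans, NO2 cis; Br cis, NO2 cis (3 arrangements, 2 chiral); Br cis, NO2 trans.
Of these, 2 lack any improper symmetry element and so occur as enantiomeric pairs, giving 6 + 2 = 8 stereoisomers in total.

8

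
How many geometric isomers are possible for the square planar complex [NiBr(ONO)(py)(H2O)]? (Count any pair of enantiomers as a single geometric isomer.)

3

In a square planar complex each vertex has one trans partner and two cis neighbours.
Working through the distinct placements yields 3 geometric isomers: (Br/ONO trans, H2O/py trans); (Br/py trans, H2O/ONO trans); (Br/H2O trans, ONO/py trans).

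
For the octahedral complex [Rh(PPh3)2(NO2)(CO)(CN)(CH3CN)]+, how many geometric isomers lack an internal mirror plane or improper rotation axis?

6

An octahedron has six vertices in three trans pairs; every non-trans pair is cis.
Placing the ligands in turn and identifying arrangements related by rotation or reflection leaves 9 distinct geometric isomers.
Of these, 6 lack any improper symmetry element and so occur as enantiomeric pairs, giving 9 + 6 = 15 stereoisomers in total.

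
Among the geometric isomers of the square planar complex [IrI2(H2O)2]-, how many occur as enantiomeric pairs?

0

There are 2 geometric isomers: I cis; I trans.
Each arrangement has an internal mirror plane or centre of symmetry, so none is chiral.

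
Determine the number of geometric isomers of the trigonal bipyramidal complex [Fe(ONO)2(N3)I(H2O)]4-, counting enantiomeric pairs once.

7

A trigonal bipyramid has two axial and three equatorial sites, which are chemically inequivalent.
Systematic enumeration (placing each ligand type in turn and discarding arrangements equivalent by rotation or reflection) gives 7 geometric isomers.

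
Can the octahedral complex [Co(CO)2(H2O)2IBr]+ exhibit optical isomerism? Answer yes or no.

There are 6 geometric isomers: CO cis, H2O cis (3 arrangements, 2 chiral); CO cis, H2O trans; CO trans, H2O cis; CO trans, H2O trans.
Of these, 2 lack any improper symmetry element and so occur as enantiomeric pairs, giving 6 + 2 = 8 stereoisomers in total.

yes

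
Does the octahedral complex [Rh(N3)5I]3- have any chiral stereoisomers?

Only one geometric arrangement is possible.

no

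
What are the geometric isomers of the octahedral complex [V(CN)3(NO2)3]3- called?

There are 2 geometric isomers: CN mer; CN fac.

fac and mer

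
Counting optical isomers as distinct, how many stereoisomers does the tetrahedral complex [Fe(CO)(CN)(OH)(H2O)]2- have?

2

All four vertices of a tetrahedron are equivalent and mutually adjacent, so cis/trans isomerism cannot arise.
Only one geometric arrangement is possible; it has no improper symmetry element, so it exists as a pair of enantiomers (2 stereoisomers).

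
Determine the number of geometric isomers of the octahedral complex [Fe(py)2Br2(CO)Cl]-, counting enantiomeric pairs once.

Systematic placement gives 6 geometric isomers: py trans, Br trans; py cis, Br trans; py trans, Br cis; py cis, Br cis (3 arrangements, 2 chiral).

6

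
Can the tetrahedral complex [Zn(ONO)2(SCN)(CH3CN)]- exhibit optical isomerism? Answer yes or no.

no

In a tetrahedral complex all four positions are equivalent and every pair of ligands is adjacent — there is no cis/trans distinction.
Only one geometric arrangement is possible.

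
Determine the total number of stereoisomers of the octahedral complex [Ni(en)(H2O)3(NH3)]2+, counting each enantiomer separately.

2

In an octahedral complex each vertex has one trans partner and four cis neighbours.
Each en is bidentate and must span two cis positions.
Working through the distinct placements yields 2 geometric isomers: H2O mer; H2O fac.
Each arrangement has an internal mirror plane or centre of symmetry, so none is chiral.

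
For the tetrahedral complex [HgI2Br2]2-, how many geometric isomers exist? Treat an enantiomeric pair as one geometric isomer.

1

All four vertices of a tetrahedron are equivalent and mutually adjacent, so cis/trans isomerism cannot arise.
Only one geometric arrangement is possible.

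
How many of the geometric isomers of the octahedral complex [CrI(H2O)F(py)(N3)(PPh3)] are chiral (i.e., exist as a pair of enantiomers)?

In an octahedral complex each vertex has one trans partner and four cis neighbours.
Placing the ligands in turn and identifying arrangements related by rotation or reflection leaves 15 distinct geometric isomers.
Of these, 15 lack any improper symmetry element and so occur as enantiomeric pairs, giving 15 + 15 = 30 stereoisomers in total.

15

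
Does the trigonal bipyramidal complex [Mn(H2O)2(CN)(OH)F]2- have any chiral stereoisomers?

A trigonal bipyramid has two axial and three equatorial sites, which are chemically inequivalent.
Exhaustive case analysis gives 7 geometric isomers.
Of these, 3 lack any improper symmetry element and so occur as enantiomeric pairs, giving 7 + 3 = 10 stereoisomers in total.

yes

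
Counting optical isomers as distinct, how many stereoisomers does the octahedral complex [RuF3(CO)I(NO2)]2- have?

The six octahedral sites form three mutually perpendicular trans pairs.
The distinct arrangements are (4 in all): F mer (3 arrangements); F fac (chiral).
One of these lacks any improper symmetry element and so occurs as an enantiomeric pair, giving 4 + 1 = 5 stereoisomers in total.

5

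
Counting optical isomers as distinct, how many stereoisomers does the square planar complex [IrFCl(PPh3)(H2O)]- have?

3

In a square planar complex each vertex has one trans partner and two cis neighbours.
The distinct arrangements are (3 in all): (Cl/H2O trans, F/PPh3 trans); (Cl/PPh3 trans, F/H2O trans); (Cl/F trans, H2O/PPh3 trans).
Each arrangement has an internal mirror plane or centre of symmetry, so none is chiral.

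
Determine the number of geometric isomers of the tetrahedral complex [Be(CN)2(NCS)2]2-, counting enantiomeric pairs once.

All four vertices of a tetrahedron are equivalent and mutually adjacent, so cis/trans isomerism cannot arise.
Only one geometric arrangement is possible.

1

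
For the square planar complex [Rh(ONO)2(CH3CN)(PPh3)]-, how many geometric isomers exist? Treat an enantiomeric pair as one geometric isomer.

2

In a square planar complex each vertex has one trans partner and two cis neighbours.
Working through the distinct placements yields 2 geometric isomers: ONO cis; ONO trans.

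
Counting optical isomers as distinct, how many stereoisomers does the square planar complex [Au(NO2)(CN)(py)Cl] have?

In a square planar complex each vertex has one trans partner and two cis neighbours.
Working through the distinct placements yields 3 geometric isomers: (CN/NO2 trans, Cl/py trans); (CN/py trans, Cl/NO2 trans); (CN/Cl trans, NO2/py trans).
Each arrangement has an internal mirror plane or centre of symmetry, so none is chiral.

3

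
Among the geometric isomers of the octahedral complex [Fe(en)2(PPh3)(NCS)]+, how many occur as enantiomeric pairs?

The six octahedral sites form three mutually perpendicular trans pairs.
Each en is bidentate and must span two cis positions.
Working through the distinct placements yields 2 geometric isomers: PPh3 and NCS mutually trans; PPh3 and NCS mutually cis (chiral).
One of these lacks any improper symmetry element and so occurs as an enantiomeric pair, giving 2 + 1 = 3 stereoisomers in total.

1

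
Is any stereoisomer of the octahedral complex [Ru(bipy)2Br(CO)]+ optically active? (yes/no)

yes

Each bipy is bidentate and must span two cis positions.
Systematic placement gives 2 geometric isomers: Br and CO mutually trans; Br and CO mutually cis (chiral).
One of these lacks any improper symmetry element and so occurs as an enantiomeric pair, giving 2 + 1 = 3 stereoisomers in total.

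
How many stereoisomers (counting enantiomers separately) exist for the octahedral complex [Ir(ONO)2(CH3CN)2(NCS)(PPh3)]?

8

The six octahedral sites form three mutually perpendicular trans pairs.
Working through the distinct placements yields 6 geometric isomers: ONO cis, CH3CN trans; ONO trans, CH3CN trans; ONO cis, CH3CN cis (3 arrangements, 2 chiral); ONO trans, CH3CN cis.
Of these, 2 lack any improper symmetry element and so occur as enantiomeric pairs, giving 6 + 2 = 8 stereoisomers in total.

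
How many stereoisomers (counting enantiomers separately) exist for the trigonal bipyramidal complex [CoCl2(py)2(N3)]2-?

A trigonal bipyramid has two axial and three equatorial sites, which are chemically inequivalent.
Systematic enumeration (placing each ligand type in turn and discarding arrangements equivalent by rotation or reflection) gives 5 geometric isomers.
One of these lacks any improper symmetry element and so occurs as an enantiomeric pair, giving 5 + 1 = 6 stereoisomers in total.

6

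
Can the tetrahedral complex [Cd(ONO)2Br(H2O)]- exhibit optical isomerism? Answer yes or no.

All four vertices of a tetrahedron are equivalent and mutually adjacent, so cis/trans isomerism cannot arise.
Only one geometric arrangement is possible.

no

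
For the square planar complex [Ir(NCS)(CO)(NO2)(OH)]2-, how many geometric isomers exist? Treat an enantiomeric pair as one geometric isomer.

3

A square has two trans pairs of vertices; adjacent vertices are cis.
Systematic placement gives 3 geometric isomers: (CO/NO2 trans, NCS/OH trans); (CO/OH trans, NCS/NO2 trans); (CO/NCS trans, NO2/OH trans).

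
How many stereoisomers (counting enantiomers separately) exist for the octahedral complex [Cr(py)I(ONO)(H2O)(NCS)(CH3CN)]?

In an octahedral complex each vertex has one trans partner and four cis neighbours.
Placing the ligands in turn and identifying arrangements related by rotation or reflection leaves 15 distinct geometric isomers.
Of these, 15 lack any improper symmetry element and so occur as enantiomeric pairs, giving 15 + 15 = 30 stereoisomers in total.

30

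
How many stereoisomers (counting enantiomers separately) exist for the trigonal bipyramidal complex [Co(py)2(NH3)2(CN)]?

6

A trigonal bipyramid has two axial and three equatorial sites, which are chemically inequivalent.
Exhaustive case analysis gives 5 geometric isomers.
One of these lacks any improper symmetry element and so occurs as an enantiomeric pair, giving 5 + 1 = 6 stereoisomers in total.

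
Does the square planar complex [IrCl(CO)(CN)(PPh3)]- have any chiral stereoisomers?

no

There are 3 geometric isomers: (CN/Cl trans, CO/PPh3 trans); (CN/PPh3 trans, CO/Cl trans); (CN/CO trans, Cl/PPh3 trans).
Each arrangement has an internal mirror plane or centre of symmetry, so none is chiral.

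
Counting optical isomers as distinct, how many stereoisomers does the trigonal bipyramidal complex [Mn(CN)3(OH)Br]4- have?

4

A trigonal bipyramid has two axial and three equatorial sites, which are chemically inequivalent.
There are 4 geometric isomers: OH equatorial, Br axial; OH axial, Br axial; OH equatorial, Br equatorial; OH axial, Br equatorial.
Each arrangement has an internal mirror plane or centre of symmetry, so none is chiral.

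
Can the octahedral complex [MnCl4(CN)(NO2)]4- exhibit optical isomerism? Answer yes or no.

no

In an octahedral complex each vertex has one trans partner and four cis neighbours.
There are 2 geometric isomers: CN and NO2 mutually cis; CN and NO2 mutually trans.
Each arrangement has an internal mirror plane or centre of symmetry, so none is chiral.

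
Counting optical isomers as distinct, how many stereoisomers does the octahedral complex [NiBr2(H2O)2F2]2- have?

In an octahedral complex each vertex has one trans partner and four cis neighbours.
The distinct arrangements are (5 in all): Br trans, H2O trans, F trans; Br trans, H2O cis, F cis; Br cis, H2O trans, F cis; Br cis, H2O cis, F cis (chiral); Br cis, H2O cis, F trans.
One of these lacks any improper symmetry element and so occurs as an enantiomeric pair, giving 5 + 1 = 6 stereoisomers in total.

6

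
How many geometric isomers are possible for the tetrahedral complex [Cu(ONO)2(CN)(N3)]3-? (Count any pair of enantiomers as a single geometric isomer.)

1

All four vertices of a tetrahedron are equivalent and mutually adjacent, so cis/trans isomerism cannot arise.
Only one geometric arrangement is possible.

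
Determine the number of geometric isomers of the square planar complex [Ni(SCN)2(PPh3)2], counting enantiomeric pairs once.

In a square planar complex each vertex has one trans partner and two cis neighbours.
Systematic placement gives 2 geometric isomers: SCN cis; SCN trans.

2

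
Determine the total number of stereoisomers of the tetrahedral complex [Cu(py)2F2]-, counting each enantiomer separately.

1

Only one geometric arrangement is possible.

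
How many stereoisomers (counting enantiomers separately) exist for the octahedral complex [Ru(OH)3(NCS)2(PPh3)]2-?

3

An octahedron has six vertices in three trans pairs; every non-trans pair is cis.
Systematic placement gives 3 geometric isomers: OH mer, NCS trans; OH fac, NCS cis; OH mer, NCS cis.
Each arrangement has an internal mirror plane or centre of symmetry, so none is chiral.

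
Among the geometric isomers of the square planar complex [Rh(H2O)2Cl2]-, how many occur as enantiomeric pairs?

Systematic placement gives 2 geometric isomers: H2O cis; H2O trans.
Each arrangement has an internal mirror plane or centre of symmetry, so none is chiral.

0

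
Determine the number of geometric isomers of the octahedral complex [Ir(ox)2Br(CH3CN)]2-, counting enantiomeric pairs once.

2

In an octahedral complex each vertex has one trans partner and four cis neighbours.
Each ox is bidentate and must span two cis positions.
The distinct arrangements are (2 in all): Br and CH3CN mutually trans; Br and CH3CN mutually cis (chiral).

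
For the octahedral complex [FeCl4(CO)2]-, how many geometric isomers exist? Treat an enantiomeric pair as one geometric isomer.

2

An octahedron has six vertices in three trans pairs; every non-trans pair is cis.
There are 2 geometric isomers: CO trans; CO cis.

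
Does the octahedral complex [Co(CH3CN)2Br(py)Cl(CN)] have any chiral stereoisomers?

The six octahedral sites form three mutually perpendicular trans pairs.
Systematic enumeration (placing each ligand type in turn and discarding arrangements equivalent by rotation or reflection) gives 9 geometric isomers.
Of these, 6 lack any improper symmetry element and so occur as enantiomeric pairs, giving 9 + 6 = 15 stereoisomers in total.

yes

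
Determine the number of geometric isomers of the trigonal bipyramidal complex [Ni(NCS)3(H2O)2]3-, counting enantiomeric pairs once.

A trigonal bipyramid has two axial and three equatorial sites, which are chemically inequivalent.
Systematic placement gives 3 geometric isomers: H2O both axial; H2O one axial, one equatorial; H2O both equatorial.

3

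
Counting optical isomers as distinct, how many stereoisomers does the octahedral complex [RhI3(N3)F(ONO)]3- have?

5

An octahedron has six vertices in three trans pairs; every non-trans pair is cis.
Systematic placement gives 4 geometric isomers: I mer (3 arrangements); I fac (chiral).
One of these lacks any improper symmetry element and so occurs as an enantiomeric pair, giving 4 + 1 = 5 stereoisomers in total.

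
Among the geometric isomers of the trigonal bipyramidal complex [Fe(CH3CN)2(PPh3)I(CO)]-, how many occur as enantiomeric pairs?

3

Systematic enumeration (placing each ligand type in turn and discarding arrangements equivalent by rotation or reflection) gives 7 geometric isomers.
Of these, 3 lack any improper symmetry element and so occur as enantiomeric pairs, giving 7 + 3 = 10 stereoisomers in total.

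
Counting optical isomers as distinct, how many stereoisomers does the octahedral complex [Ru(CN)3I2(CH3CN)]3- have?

There are 3 geometric isomers: CN mer, I trans; CN fac, I cis; CN mer, I cis.
Each arrangement has an internal mirror plane or centre of symmetry, so none is chiral.

3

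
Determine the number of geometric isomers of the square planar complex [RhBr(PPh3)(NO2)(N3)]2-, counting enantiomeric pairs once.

In a square planar complex each vertex has one trans partner and two cis neighbours.
The distinct arrangements are (3 in all): (Br/NO2 trans, N3/PPh3 trans); (Br/PPh3 trans, N3/NO2 trans); (Br/N3 trans, NO2/PPh3 trans).

3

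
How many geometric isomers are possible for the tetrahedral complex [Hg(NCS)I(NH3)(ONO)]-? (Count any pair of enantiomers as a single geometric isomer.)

1

All four vertices of a tetrahedron are equivalent and mutually adjacent, so cis/trans isomerism cannot arise.
Only one geometric arrangement is possible; it has no improper symmetry element, so it exists as a pair of enantiomers (2 stereoisomers).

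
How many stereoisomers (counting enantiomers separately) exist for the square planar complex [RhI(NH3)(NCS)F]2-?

3

In a square planar complex each vertex has one trans partner and two cis neighbours.
Working through the distinct placements yields 3 geometric isomers: (F/NCS trans, I/NH3 trans); (F/NH3 trans, I/NCS trans); (F/I trans, NCS/NH3 trans).
Each arrangement has an internal mirror plane or centre of symmetry, so none is chiral.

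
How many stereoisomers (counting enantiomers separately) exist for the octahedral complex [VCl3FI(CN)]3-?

5

Working through the distinct placements yields 4 geometric isomers: Cl mer (3 arrangements); Cl fac (chiral).
One of these lacks any improper symmetry element and so occurs as an enantiomeric pair, giving 4 + 1 = 5 stereoisomers in total.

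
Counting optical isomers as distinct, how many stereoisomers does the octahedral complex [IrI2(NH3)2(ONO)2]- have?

There are 5 geometric isomers: I trans, NH3 trans, ONO trans; I trans, NH3 cis, ONO cis; I cis, NH3 cis, ONO trans; I cis, NH3 cis, ONO cis (chiral); I cis, NH3 trans, ONO cis.
One of these lacks any improper symmetry element and so occurs as an enantiomeric pair, giving 5 + 1 = 6 stereoisomers in total.

6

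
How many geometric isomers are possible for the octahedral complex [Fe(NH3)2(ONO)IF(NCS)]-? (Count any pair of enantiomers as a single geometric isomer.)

9

The six octahedral sites form three mutually perpendicular trans pairs.
Exhaustive case analysis gives 9 geometric isomers.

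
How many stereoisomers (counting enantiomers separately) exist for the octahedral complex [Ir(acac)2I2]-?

The six octahedral sites form three mutually perpendicular trans pairs.
Each acac is bidentate and must span two cis positions.
There are 2 geometric isomers: I trans; I cis (chiral).
One of these lacks any improper symmetry element and so occurs as an enantiomeric pair, giving 2 + 1 = 3 stereoisomers in total.

3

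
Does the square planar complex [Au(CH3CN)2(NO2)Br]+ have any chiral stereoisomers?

no

In a square planar complex each vertex has one trans partner and two cis neighbours.
There are 2 geometric isomers: CH3CN cis; CH3CN trans.
Each arrangement has an internal mirror plane or centre of symmetry, so none is chiral.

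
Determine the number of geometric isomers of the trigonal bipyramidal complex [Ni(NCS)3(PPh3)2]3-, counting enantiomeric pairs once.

3

Working through the distinct placements yields 3 geometric isomers: PPh3 both equatorial; PPh3 one axial, one equatorial; PPh3 both axial.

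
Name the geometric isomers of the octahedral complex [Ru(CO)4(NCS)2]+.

cis and trans

In an octahedral complex each vertex has one trans partner and four cis neighbours.
Systematic placement gives 2 geometric isomers: NCS trans; NCS cis.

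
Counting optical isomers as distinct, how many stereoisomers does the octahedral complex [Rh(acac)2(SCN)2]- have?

3

The six octahedral sites form three mutually perpendicular trans pairs.
Each acac is bidentate and must span two cis positions.
Working through the distinct placements yields 2 geometric isomers: SCN trans; SCN cis (chiral).
One of these lacks any improper symmetry element and so occurs as an enantiomeric pair, giving 2 + 1 = 3 stereoisomers in total.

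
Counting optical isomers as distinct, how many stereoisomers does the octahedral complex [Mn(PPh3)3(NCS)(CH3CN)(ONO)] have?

5

An octahedron has six vertices in three trans pairs; every non-trans pair is cis.
Working through the distinct placements yields 4 geometric isomers: PPh3 mer (3 arrangements); PPh3 fac (chiral).
One of these lacks any improper symmetry element and so occurs as an enantiomeric pair, giving 4 + 1 = 5 stereoisomers in total.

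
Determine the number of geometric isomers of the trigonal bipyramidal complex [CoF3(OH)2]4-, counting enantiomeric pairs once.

3

In a trigonal bipyramid the two axial positions differ from the three equatorial ones.
There are 3 geometric isomers: OH both equatorial; OH one axial, one equatorial; OH both axial.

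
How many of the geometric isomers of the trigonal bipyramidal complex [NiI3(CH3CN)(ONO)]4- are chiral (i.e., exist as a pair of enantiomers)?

0

A trigonal bipyramid has two axial and three equatorial sites, which are chemically inequivalent.
Working through the distinct placements yields 4 geometric isomers: CH3CN axial, ONO equatorial; CH3CN axial, ONO axial; CH3CN equatorial, ONO equatorial; CH3CN equatorial, ONO axial.
Each arrangement has an internal mirror plane or centre of symmetry, so none is chiral.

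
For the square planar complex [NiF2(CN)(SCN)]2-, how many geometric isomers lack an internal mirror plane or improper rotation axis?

0

The distinct arrangements are (2 in all): F cis; F trans.
Each arrangement has an internal mirror plane or centre of symmetry, so none is chiral.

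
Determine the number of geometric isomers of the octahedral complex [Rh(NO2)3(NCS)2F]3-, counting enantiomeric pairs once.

3

In an octahedral complex each vertex has one trans partner and four cis neighbours.
Systematic placement gives 3 geometric isomers: NO2 mer, NCS cis; NO2 mer, NCS trans; NO2 fac, NCS cis.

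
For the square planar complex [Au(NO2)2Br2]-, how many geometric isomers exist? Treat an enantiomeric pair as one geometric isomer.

In a square planar complex each vertex has one trans partner and two cis neighbours.
There are 2 geometric isomers: NO2 cis; NO2 trans.

2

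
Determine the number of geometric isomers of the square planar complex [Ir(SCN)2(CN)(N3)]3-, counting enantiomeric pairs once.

2

A square has two trans pairs of vertices; adjacent vertices are cis.
There are 2 geometric isomers: SCN cis; SCN trans.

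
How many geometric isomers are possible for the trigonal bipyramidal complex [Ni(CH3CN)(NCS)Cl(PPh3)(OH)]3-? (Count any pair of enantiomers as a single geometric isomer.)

A trigonal bipyramid has two axial and three equatorial sites, which are chemically inequivalent.
Placing the ligands in turn and identifying arrangements related by rotation or reflection leaves 10 distinct geometric isomers.

10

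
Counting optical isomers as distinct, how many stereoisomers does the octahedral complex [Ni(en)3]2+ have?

Each en is bidentate and must span two cis positions.
Only one geometric arrangement is possible; it has no improper symmetry element, so it exists as a pair of enantiomers (2 stereoisomers).

2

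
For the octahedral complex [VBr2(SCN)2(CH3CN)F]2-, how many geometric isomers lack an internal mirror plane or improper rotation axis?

Systematic placement gives 6 geometric isomers: Br trans, SCN trans; Br trans, SCN cis; Br cis, SCN trans; Br cis, SCN cis (3 arrangements, 2 chiral).
Of these, 2 lack any improper symmetry element and so occur as enantiomeric pairs, giving 6 + 2 = 8 stereoisomers in total.

2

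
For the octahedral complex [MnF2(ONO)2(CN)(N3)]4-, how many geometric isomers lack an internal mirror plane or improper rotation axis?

2

In an octahedral complex each vertex has one trans partner and four cis neighbours.
There are 6 geometric isomers: F cis, ONO trans; F cis, ONO cis (3 arrangements, 2 chiral); F trans, ONO trans; F trans, ONO cis.
Of these, 2 lack any improper symmetry element and so occur as enantiomeric pairs, giving 6 + 2 = 8 stereoisomers in total.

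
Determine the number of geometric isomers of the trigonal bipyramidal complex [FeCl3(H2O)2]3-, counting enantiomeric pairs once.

A trigonal bipyramid has two axial and three equatorial sites, which are chemically inequivalent.
Systematic placement gives 3 geometric isomers: H2O both equatorial; H2O one axial, one equatorial; H2O both axial.

3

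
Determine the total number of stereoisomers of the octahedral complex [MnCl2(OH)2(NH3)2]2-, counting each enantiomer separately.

The distinct arrangements are (5 in all): Cl trans, OH trans, NH3 trans; Cl trans, OH cis, NH3 cis; Cl cis, OH trans, NH3 cis; Cl cis, OH cis, NH3 cis (chiral); Cl cis, OH cis, NH3 trans.
One of these lacks any improper symmetry element and so occurs as an enantiomeric pair, giving 5 + 1 = 6 stereoisomers in total.

6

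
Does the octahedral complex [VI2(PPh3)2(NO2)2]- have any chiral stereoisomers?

yes

An octahedron has six vertices in three trans pairs; every non-trans pair is cis.
Working through the distinct placements yields 5 geometric isomers: I trans, PPh3 trans, NO2 trans; I trans, PPh3 cis, NO2 cis; I cis, PPh3 trans, NO2 cis; I cis, PPh3 cis, NO2 cis (chiral); I cis, PPh3 cis, NO2 trans.
One of these lacks any improper symmetry element and so occurs as an enantiomeric pair, giving 5 + 1 = 6 stereoisomers in total.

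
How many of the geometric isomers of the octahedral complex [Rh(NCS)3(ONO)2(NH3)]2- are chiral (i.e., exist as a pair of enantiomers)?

0

An octahedron has six vertices in three trans pairs; every non-trans pair is cis.
Working through the distinct placements yields 3 geometric isomers: NCS mer, ONO trans; NCS mer, ONO cis; NCS fac, ONO cis.
Each arrangement has an internal mirror plane or centre of symmetry, so none is chiral.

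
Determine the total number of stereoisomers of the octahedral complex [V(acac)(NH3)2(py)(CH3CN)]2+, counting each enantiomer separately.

6

An octahedron has six vertices in three trans pairs; every non-trans pair is cis.
Each acac is bidentate and must span two cis positions.
There are 4 geometric isomers: NH3 cis (3 arrangements, 2 chiral); NH3 trans.
Of these, 2 lack any improper symmetry element and so occur as enantiomeric pairs, giving 4 + 2 = 6 stereoisomers in total.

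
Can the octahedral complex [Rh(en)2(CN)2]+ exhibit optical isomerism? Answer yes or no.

yes

An octahedron has six vertices in three trans pairs; every non-trans pair is cis.
Each en is bidentate and must span two cis positions.
The distinct arrangements are (2 in all): CN trans; CN cis (chiral).
One of these lacks any improper symmetry element and so occurs as an enantiomeric pair, giving 2 + 1 = 3 stereoisomers in total.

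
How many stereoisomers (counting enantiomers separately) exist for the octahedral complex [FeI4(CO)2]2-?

In an octahedral complex each vertex has one trans partner and four cis neighbours.
There are 2 geometric isomers: CO trans; CO cis.
Each arrangement has an internal mirror plane or centre of symmetry, so none is chiral.

2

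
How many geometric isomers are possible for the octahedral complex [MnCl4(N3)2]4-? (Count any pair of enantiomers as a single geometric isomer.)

2

In an octahedral complex each vertex has one trans partner and four cis neighbours.
Systematic placement gives 2 geometric isomers: N3 trans; N3 cis.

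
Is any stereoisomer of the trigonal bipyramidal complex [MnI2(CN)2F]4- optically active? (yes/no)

yes

Systematic enumeration (placing each ligand type in turn and discarding arrangements equivalent by rotation or reflection) gives 5 geometric isomers.
One of these lacks any improper symmetry element and so occurs as an enantiomeric pair, giving 5 + 1 = 6 stereoisomers in total.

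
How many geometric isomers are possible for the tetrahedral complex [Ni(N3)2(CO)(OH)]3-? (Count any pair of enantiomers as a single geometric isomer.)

1

Only one geometric arrangement is possible.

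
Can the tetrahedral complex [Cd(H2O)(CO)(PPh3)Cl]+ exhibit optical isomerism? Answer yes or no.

yes

In a tetrahedral complex all four positions are equivalent and every pair of ligands is adjacent — there is no cis/trans distinction.
Only one geometric arrangement is possible; it has no improper symmetry element, so it exists as a pair of enantiomers (2 stereoisomers).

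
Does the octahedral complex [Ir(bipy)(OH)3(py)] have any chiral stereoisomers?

no

Each bipy is bidentate and must span two cis positions.
Systematic placement gives 2 geometric isomers: OH mer; OH fac.
Each arrangement has an internal mirror plane or centre of symmetry, so none is chiral.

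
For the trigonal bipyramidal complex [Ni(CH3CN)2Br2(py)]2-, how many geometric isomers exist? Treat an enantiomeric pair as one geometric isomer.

5

In a trigonal bipyramid the two axial positions differ from the three equatorial ones.
Placing the ligands in turn and identifying arrangements related by rotation or reflection leaves 5 distinct geometric isomers.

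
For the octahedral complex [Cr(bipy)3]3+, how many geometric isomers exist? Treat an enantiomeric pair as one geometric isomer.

1

Each bipy is bidentate and must span two cis positions.
Only one geometric arrangement is possible; it has no improper symmetry element, so it exists as a pair of enantiomers (2 stereoisomers).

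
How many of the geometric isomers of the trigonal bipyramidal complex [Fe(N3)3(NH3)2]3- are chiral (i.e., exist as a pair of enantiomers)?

0

In a trigonal bipyramid the two axial positions differ from the three equatorial ones.
There are 3 geometric isomers: NH3 both equatorial; NH3 one axial, one equatorial; NH3 both axial.
Each arrangement has an internal mirror plane or centre of symmetry, so none is chiral.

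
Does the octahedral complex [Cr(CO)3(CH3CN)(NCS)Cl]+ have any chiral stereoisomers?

yes

In an octahedral complex each vertex has one trans partner and four cis neighbours.
The distinct arrangements are (4 in all): CO mer (3 arrangements); CO fac (chiral).
One of these lacks any improper symmetry element and so occurs as an enantiomeric pair, giving 4 + 1 = 5 stereoisomers in total.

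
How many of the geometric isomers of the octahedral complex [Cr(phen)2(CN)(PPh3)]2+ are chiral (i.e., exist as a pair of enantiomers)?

The six octahedral sites form three mutually perpendicular trans pairs.
Each phen is bidentate and must span two cis positions.
Working through the distinct placements yields 2 geometric isomers: CN and PPh3 mutually trans; CN and PPh3 mutually cis (chiral).
One of these lacks any improper symmetry element and so occurs as an enantiomeric pair, giving 2 + 1 = 3 stereoisomers in total.

1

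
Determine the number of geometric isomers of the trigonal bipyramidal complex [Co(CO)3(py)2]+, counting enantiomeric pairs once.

There are 3 geometric isomers: py both equatorial; py one axial, one equatorial; py both axial.

3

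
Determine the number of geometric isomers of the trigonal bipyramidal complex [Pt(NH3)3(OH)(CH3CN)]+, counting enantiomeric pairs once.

A trigonal bipyramid has two axial and three equatorial sites, which are chemically inequivalent.
The distinct arrangements are (4 in all): OH equatorial, CH3CN axial; OH axial, CH3CN axial; OH equatorial, CH3CN equatorial; OH axial, CH3CN equatorial.

4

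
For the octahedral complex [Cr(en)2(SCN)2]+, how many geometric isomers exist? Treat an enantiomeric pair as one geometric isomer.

2

An octahedron has six vertices in three trans pairs; every non-trans pair is cis.
Each en is bidentate and must span two cis positions.
Systematic placement gives 2 geometric isomers: SCN trans; SCN cis (chiral).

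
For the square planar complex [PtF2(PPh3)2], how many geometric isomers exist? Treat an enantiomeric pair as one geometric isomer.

In a square planar complex each vertex has one trans partner and two cis neighbours.
There are 2 geometric isomers: F cis; F trans.

2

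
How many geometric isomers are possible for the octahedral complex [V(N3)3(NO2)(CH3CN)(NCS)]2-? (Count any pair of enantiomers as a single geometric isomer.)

4

An octahedron has six vertices in three trans pairs; every non-trans pair is cis.
There are 4 geometric isomers: N3 mer (3 arrangements); N3 fac (chiral).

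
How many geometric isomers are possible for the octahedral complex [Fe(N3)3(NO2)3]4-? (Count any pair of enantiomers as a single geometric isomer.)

Systematic placement gives 2 geometric isomers: N3 mer; N3 fac.

2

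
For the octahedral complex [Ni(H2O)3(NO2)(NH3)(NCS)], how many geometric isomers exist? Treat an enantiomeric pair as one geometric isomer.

An octahedron has six vertices in three trans pairs; every non-trans pair is cis.
Systematic placement gives 4 geometric isomers: H2O mer (3 arrangements); H2O fac (chiral).

4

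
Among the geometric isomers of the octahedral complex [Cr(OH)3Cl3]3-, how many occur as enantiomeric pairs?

The six octahedral sites form three mutually perpendicular trans pairs.
There are 2 geometric isomers: OH mer; OH fac.
Each arrangement has an internal mirror plane or centre of symmetry, so none is chiral.

0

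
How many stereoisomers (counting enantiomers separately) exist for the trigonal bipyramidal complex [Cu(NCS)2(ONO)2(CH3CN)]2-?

6

In a trigonal bipyramid the two axial positions differ from the three equatorial ones.
Exhaustive case analysis gives 5 geometric isomers.
One of these lacks any improper symmetry element and so occurs as an enantiomeric pair, giving 5 + 1 = 6 stereoisomers in total.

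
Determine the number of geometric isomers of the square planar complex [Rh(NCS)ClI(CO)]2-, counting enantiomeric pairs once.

3

There are 3 geometric isomers: (CO/I trans, Cl/NCS trans); (CO/NCS trans, Cl/I trans); (CO/Cl trans, I/NCS trans).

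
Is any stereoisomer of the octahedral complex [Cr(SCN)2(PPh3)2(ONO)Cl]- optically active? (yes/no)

yes

Working through the distinct placements yields 6 geometric isomers: SCN trans, PPh3 trans; SCN cis, PPh3 cis (3 arrangements, 2 chiral); SCN trans, PPh3 cis; SCN cis, PPh3 trans.
Of these, 2 lack any improper symmetry element and so occur as enantiomeric pairs, giving 6 + 2 = 8 stereoisomers in total.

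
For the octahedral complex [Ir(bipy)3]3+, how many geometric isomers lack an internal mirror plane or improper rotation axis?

1

The six octahedral sites form three mutually perpendicular trans pairs.
Each bipy is bidentate and must span two cis positions.
Only one geometric arrangement is possible; it has no improper symmetry element, so it exists as a pair of enantiomers (2 stereoisomers).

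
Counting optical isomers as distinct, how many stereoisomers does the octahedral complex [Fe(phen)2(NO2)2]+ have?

3

An octahedron has six vertices in three trans pairs; every non-trans pair is cis.
Each phen is bidentate and must span two cis positions.
Systematic placement gives 2 geometric isomers: NO2 trans; NO2 cis (chiral).
One of these lacks any improper symmetry element and so occurs as an enantiomeric pair, giving 2 + 1 = 3 stereoisomers in total.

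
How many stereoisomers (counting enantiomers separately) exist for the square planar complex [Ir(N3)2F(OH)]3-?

A square has two trans pairs of vertices; adjacent vertices are cis.
The distinct arrangements are (2 in all): N3 cis; N3 trans.
Each arrangement has an internal mirror plane or centre of symmetry, so none is chiral.

2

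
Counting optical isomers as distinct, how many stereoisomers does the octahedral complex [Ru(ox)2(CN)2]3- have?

The six octahedral sites form three mutually perpendicular trans pairs.
Each ox is bidentate and must span two cis positions.
The distinct arrangements are (2 in all): CN trans; CN cis (chiral).
One of these lacks any improper symmetry element and so occurs as an enantiomeric pair, giving 2 + 1 = 3 stereoisomers in total.

3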